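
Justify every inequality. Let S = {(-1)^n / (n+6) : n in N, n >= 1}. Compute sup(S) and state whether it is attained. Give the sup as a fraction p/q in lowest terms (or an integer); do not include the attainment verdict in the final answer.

Analysis:
- Values: -1/7, 1/8, -1/9, 1/10, -1/11, ...
- Positive terms (even n): 1/(2+6), 1/(4+6), ... decreasing -> max = 1/8 (n=2).
- Negative terms (odd n): -1/(1+6), -1/(3+6), ... increasing -> min = -1/7 (n=1).
- So sup = 1/8 (attained at n=2); inf = -1/7 (attained at n=1).
Conclusion: sup(S) = 1/8, attained in S.

1/8


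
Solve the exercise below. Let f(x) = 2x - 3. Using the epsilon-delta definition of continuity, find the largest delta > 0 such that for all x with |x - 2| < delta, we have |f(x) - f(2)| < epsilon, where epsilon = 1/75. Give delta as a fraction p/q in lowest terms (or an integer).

We compute f(2) = 2*(2) - 3 = 1.
|f(x) - f(2)| = |2x - 3 - (1)| = |2(x - 2)| = 2|x - 2|.
We need 2|x - 2| < 1/75, i.e. |x - 2| < 1/75 / 2 = 1/150.
So any delta <= 1/150 works. Conversely, if delta > 1/150, then x = 2 + 1/150 satisfies |x - 2| = 1/150 < delta but |f(x) - f(2)| = 2 * 1/150 = 1/75, which is not < 1/75; so no larger delta works.
Hence the largest such delta is 1/150.

1/150


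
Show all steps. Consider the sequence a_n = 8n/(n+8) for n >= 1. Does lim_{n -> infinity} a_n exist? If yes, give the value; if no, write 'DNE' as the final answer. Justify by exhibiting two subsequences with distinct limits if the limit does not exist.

Examine the behaviour of a_n along subsequences.
Even-n subsequence a_{2k} = 8(2k)/(2k+8) -> 8. Odd-n subsequence a_{2k+1} = 8(2k+1)/(2k+9) -> 8. Both tend to 8, which suggests the limit is 8; verify directly.
|a_n - 8| = |8n - 8(n+8)| / (n+8) = 64/(n+8) < 64/n for every n >= 1.
Given epsilon > 0, choose a positive integer N > 64/epsilon. Then for all n >= N, |a_n - 8| < 64/n <= 64/N < epsilon.
So by the definition of the limit, lim a_n exists and equals 8.

8


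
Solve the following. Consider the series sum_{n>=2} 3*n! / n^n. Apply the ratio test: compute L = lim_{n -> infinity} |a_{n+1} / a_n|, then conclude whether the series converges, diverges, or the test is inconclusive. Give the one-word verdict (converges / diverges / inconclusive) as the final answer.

Let a_n denote the general term. Form the ratio a_{n+1}/a_n and simplify:
a_{n+1}/a_n = (n/(n + 1))^n
Take the limit as n -> infinity: L = exp(-1).
Since L = exp(-1) < 1, the ratio test implies the series converges.

converges


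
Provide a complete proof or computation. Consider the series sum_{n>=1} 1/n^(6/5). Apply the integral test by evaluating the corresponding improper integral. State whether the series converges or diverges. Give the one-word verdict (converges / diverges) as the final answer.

Let f(x) = x^(-6/5). Then f is positive, continuous, and decreasing on [1, infinity), so the integral test applies.
Compute the improper integral int_{1}^infinity f(x) dx:
  antiderivative F(x) = -5/x^(1/5).
  As x -> infinity, F(x) -> 0 (since p = 6/5 > 1).
  So int = F(infinity) - F(1) = 0 - (-5) = 5.
  Finite, so by the integral test, the series converges.

converges


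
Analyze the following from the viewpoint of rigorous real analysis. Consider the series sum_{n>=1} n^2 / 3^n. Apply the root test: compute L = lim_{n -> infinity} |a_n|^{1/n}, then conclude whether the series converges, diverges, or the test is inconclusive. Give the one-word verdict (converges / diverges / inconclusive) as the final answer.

Let a_n denote the general term. Form |a_n|^(1/n) and simplify:
|a_n|^(1/n) = n^(2/n)/3
Take the limit as n -> infinity: L = 1/3.
Since L = 1/3 < 1, the root test implies convergence.

converges


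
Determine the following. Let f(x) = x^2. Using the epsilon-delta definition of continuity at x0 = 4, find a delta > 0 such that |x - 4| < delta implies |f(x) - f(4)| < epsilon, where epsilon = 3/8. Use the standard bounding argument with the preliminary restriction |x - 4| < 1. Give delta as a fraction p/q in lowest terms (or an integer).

Factor: |x^2 - (4)^2| = |x - 4| * |x + 4|.
Impose |x - 4| < 1 first. Then |x + 4| = |(x - 4) + 2*(4)| <= |x - 4| + 2*|4| < 1 + 8 = 9.
So |x^2 - (4)^2| < delta * 9.
We need delta * 9 <= 3/8, i.e. delta <= 3/8/9 = 1/24.
Since 1/24 < 1, this is tighter than 1; take delta = 1/24.
So delta = 1/24 works.

1/24


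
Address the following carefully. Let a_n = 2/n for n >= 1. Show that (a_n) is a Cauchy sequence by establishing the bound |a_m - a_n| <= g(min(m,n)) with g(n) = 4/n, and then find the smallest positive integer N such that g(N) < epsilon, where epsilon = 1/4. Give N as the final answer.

For any m, n >= 1, by the triangle inequality:
|a_m - a_n| = |2/m - 2/n| <= 2*1/m + 2*1/n <= 4/min(m,n).
So g(n) = 4/n bounds the Cauchy difference. Since g(n) -> 0, (a_n) is Cauchy.
Now solve g(N) < 1/4: 4/N < 1/4 <=> N > 4 / (1/4) = 16.
The smallest integer strictly greater than 16 is N = 17.
Check: g(17) = 4/17 = 4/17 < 1/4; g(16) = 1/4 >= 1/4. So N = 17.

17


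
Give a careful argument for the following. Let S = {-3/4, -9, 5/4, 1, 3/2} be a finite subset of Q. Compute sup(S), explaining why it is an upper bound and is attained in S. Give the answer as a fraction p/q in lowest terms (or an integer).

S is finite, so sup(S) = max(S).
Sorted decreasing:
3/2, 5/4, 1, -3/4, -9
The extremum is 3/2.
For every x in S, x <= 3/2. And 3/2 is in S, so it is attained.
Therefore sup(S) = 3/2.

3/2


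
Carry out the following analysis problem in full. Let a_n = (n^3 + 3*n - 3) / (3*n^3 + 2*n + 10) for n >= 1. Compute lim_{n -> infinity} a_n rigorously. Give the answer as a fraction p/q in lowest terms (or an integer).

Divide numerator and denominator by n^3, the highest power:
numerator / n^3 = 1 + 3/n^2 - 3/n^3
denominator / n^3 = 3 + 2/n^2 + 10/n^3
As n -> infinity, all terms of the form c/n^k (k >= 1) tend to 0.
So numerator / n^3 -> 1 and denominator / n^3 -> 3.
Therefore lim a_n = 1/3.

1/3


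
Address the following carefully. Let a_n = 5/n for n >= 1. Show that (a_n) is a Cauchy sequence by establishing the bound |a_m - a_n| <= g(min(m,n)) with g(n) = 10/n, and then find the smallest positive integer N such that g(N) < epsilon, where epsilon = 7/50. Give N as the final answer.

For any m, n >= 1, by the triangle inequality:
|a_m - a_n| = |5/m - 5/n| <= 5*1/m + 5*1/n <= 10/min(m,n).
So g(n) = 10/n bounds the Cauchy difference. Since g(n) -> 0, (a_n) is Cauchy.
Now solve g(N) < 7/50: 10/N < 7/50 <=> N > 10 / (7/50) = 500/7.
The smallest integer strictly greater than 500/7 is N = 72.
Check: g(72) = 10/72 = 5/36 < 7/50; g(71) = 10/71 >= 7/50. So N = 72.

72


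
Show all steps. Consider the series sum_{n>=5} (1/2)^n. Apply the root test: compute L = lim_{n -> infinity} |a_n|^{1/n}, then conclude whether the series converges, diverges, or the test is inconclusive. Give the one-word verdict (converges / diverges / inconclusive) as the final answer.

Let a_n denote the general term. Form |a_n|^(1/n) and simplify:
|a_n|^(1/n) = 1/2
Take the limit as n -> infinity: L = 1/2.
Since L = 1/2 < 1, the root test implies convergence.

converges


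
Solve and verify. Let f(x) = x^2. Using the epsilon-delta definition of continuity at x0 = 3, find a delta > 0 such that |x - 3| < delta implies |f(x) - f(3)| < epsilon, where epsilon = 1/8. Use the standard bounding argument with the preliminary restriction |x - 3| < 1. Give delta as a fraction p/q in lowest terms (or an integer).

Factor: |x^2 - (3)^2| = |x - 3| * |x + 3|.
Impose |x - 3| < 1 first. Then |x + 3| = |(x - 3) + 2*(3)| <= |x - 3| + 2*|3| < 1 + 6 = 7.
So |x^2 - (3)^2| < delta * 7.
We need delta * 7 <= 1/8, i.e. delta <= 1/8/7 = 1/56.
Since 1/56 < 1, this is tighter than 1; take delta = 1/56.
So delta = 1/56 works.

1/56


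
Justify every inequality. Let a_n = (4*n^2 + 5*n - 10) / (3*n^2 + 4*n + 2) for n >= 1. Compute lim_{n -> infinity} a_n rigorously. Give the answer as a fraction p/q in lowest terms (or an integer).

Divide numerator and denominator by n^2, the highest power:
numerator / n^2 = 4 + 5/n - 10/n^2
denominator / n^2 = 3 + 4/n + 2/n^2
As n -> infinity, all terms of the form c/n^k (k >= 1) tend to 0.
So numerator / n^2 -> 4 and denominator / n^2 -> 3.
Therefore lim a_n = 4/3.

4/3


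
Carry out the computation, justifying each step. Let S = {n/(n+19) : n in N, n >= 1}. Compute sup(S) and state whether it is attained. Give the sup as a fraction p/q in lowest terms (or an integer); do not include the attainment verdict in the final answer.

Analysis:
- Values: 1/20, 2/21, 3/22, 4/23, ... strictly increasing.
- Minimum is 1/20 (n=1); inf = 1/20 (attained).
- n/(n+19) = 1 - 19/(n+19) -> 1 from below as n -> infinity, and never equals 1.
- So sup = 1 (not attained).
Conclusion: sup(S) = 1, not attained in S.

1


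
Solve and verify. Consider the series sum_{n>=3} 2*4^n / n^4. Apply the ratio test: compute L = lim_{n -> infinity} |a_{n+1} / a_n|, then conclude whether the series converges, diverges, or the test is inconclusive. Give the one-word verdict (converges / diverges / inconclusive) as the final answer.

Let a_n denote the general term. Form the ratio a_{n+1}/a_n and simplify:
a_{n+1}/a_n = 4*n^4/(n + 1)^4
Take the limit as n -> infinity: L = 4.
Since L = 4 > 1 (or L = infinity), the ratio test implies the series diverges.

diverges


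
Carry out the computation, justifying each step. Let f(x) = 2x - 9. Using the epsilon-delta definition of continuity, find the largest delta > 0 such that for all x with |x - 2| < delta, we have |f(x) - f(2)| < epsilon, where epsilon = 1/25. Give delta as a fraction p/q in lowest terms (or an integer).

We compute f(2) = 2*(2) - 9 = -5.
|f(x) - f(2)| = |2x - 9 - (-5)| = |2(x - 2)| = 2|x - 2|.
We need 2|x - 2| < 1/25, i.e. |x - 2| < 1/25 / 2 = 1/50.
So any delta <= 1/50 works. Conversely, if delta > 1/50, then x = 2 + 1/50 satisfies |x - 2| = 1/50 < delta but |f(x) - f(2)| = 2 * 1/50 = 1/25, which is not < 1/25; so no larger delta works.
Hence the largest such delta is 1/50.

1/50


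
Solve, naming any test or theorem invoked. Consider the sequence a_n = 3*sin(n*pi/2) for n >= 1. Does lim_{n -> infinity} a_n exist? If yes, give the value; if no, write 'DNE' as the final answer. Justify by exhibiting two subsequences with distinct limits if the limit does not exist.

Examine the behaviour of a_n along subsequences.
a_{4k+1} = 3*sin(pi/2 + 2k*pi) = 3 -> 3. a_{4k+3} = 3*sin(3pi/2 + 2k*pi) = -3 -> -3.
Since these two subsequential limits are 3 and -3, distinct, the full sequence cannot converge (a convergent sequence has all subsequences tending to the same limit). So lim a_n does not exist.

DNE


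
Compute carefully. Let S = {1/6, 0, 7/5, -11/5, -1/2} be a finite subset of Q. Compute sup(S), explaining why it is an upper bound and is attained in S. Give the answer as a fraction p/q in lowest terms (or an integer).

S is finite, so sup(S) = max(S).
Sorted decreasing:
7/5, 1/6, 0, -1/2, -11/5
The extremum is 7/5.
For every x in S, x <= 7/5. And 7/5 is in S, so it is attained.
Therefore sup(S) = 7/5.

7/5


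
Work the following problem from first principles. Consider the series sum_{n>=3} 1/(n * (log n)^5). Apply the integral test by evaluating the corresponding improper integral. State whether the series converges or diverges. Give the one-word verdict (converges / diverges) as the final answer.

Let f(x) = 1/(x*log(x)^5). Then f is positive, continuous, and decreasing on [3, infinity), so the integral test applies.
Compute the improper integral int_{3}^infinity f(x) dx:
  antiderivative F(x) = -1/(4*log(x)^4).
  F(x) -> 0 as x -> infinity.  int = 0 - F(3) = 1/(4*log(3)^4) < infinity. By the integral test, the series converges.

converges


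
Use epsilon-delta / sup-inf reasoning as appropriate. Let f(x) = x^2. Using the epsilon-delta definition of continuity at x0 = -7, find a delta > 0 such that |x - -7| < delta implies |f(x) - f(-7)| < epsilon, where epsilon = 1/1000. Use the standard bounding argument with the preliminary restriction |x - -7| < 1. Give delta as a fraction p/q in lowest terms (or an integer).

Factor: |x^2 - (-7)^2| = |x - -7| * |x + -7|.
Impose |x - -7| < 1 first. Then |x + -7| = |(x - -7) + 2*(-7)| <= |x - -7| + 2*|-7| < 1 + 14 = 15.
So |x^2 - (-7)^2| < delta * 15.
We need delta * 15 <= 1/1000, i.e. delta <= 1/1000/15 = 1/15000.
Since 1/15000 < 1, this is tighter than 1; take delta = 1/15000.
So delta = 1/15000 works.

1/15000


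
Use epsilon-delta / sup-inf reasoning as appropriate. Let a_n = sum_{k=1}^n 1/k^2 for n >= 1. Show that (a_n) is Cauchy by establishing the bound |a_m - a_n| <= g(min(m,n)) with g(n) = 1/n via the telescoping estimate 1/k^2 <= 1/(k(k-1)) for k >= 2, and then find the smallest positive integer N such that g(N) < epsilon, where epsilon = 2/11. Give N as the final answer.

For m > n >= 1: |a_m - a_n| = sum_{k=n+1}^m 1/k^2.
Use 1/k^2 <= 1/(k(k-1)) = 1/(k-1) - 1/k for k >= 2:
sum_{k=n+1}^m 1/k^2 <= sum_{k=n+1}^m (1/(k-1) - 1/k) = 1/n - 1/m <= 1/n.
By symmetry the same bound holds with n,m swapped, so |a_m - a_n| <= 1/min(m,n) = g(min(m,n)). Since g(n) -> 0, (a_n) is Cauchy.
Now solve g(N) < 2/11: 1/N < 2/11 <=> N > 1/(2/11) = 11/2.
The smallest integer strictly greater than 11/2 is N = 6.
Check: g(6) = 1/6 < 2/11; g(5) = 1/5 >= 2/11. So N = 6.

6


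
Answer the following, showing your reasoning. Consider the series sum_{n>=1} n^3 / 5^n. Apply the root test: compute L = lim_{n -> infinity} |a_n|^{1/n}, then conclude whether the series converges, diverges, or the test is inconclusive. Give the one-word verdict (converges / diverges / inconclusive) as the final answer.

Let a_n denote the general term. Form |a_n|^(1/n) and simplify:
|a_n|^(1/n) = n^(3/n)/5
Take the limit as n -> infinity: L = 1/5.
Since L = 1/5 < 1, the root test implies convergence.

converges


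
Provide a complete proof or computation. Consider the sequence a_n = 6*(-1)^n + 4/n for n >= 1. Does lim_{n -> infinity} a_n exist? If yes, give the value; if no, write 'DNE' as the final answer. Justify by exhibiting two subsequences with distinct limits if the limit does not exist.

Examine the behaviour of a_n along subsequences.
a_{2k} = 6 + 4/(2k) -> 6. a_{2k+1} = -6 + 4/(2k+1) -> -6.
Since these two subsequential limits are 6 and -6, distinct, the full sequence cannot converge (a convergent sequence has all subsequences tending to the same limit). So lim a_n does not exist.

DNE


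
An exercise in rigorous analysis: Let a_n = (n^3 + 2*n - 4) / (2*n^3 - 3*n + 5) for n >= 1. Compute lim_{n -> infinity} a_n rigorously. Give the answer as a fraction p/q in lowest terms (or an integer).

Divide numerator and denominator by n^3, the highest power:
numerator / n^3 = 1 + 2/n^2 - 4/n^3
denominator / n^3 = 2 - 3/n^2 + 5/n^3
As n -> infinity, all terms of the form c/n^k (k >= 1) tend to 0.
So numerator / n^3 -> 1 and denominator / n^3 -> 2.
Therefore lim a_n = 1/2.

1/2


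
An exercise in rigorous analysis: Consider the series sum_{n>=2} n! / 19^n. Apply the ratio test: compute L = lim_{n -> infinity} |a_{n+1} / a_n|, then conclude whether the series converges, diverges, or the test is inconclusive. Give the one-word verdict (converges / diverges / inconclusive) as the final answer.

Let a_n denote the general term. Form the ratio a_{n+1}/a_n and simplify:
a_{n+1}/a_n = n/19 + 1/19
Take the limit as n -> infinity: L = infinity.
Since L = infinity > 1 (or L = infinity), the ratio test implies the series diverges.

diverges


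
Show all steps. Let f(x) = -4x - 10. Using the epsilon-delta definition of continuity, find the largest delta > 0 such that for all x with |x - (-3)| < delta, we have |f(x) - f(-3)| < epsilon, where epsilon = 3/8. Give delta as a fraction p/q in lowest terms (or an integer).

We compute f(-3) = -4*(-3) - 10 = 2.
|f(x) - f(-3)| = |-4x - 10 - (2)| = |-4(x - (-3))| = 4|x - (-3)|.
We need 4|x - (-3)| < 3/8, i.e. |x - (-3)| < 3/8 / 4 = 3/32.
So any delta <= 3/32 works. Conversely, if delta > 3/32, then x = -3 + 3/32 satisfies |x - (-3)| = 3/32 < delta but |f(x) - f(-3)| = 4 * 3/32 = 3/8, which is not < 3/8; so no larger delta works.
Hence the largest such delta is 3/32.

3/32


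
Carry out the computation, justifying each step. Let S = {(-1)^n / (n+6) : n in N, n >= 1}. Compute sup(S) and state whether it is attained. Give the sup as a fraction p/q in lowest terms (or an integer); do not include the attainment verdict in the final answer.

Analysis:
- Values: -1/7, 1/8, -1/9, 1/10, -1/11, ...
- Positive terms (even n): 1/(2+6), 1/(4+6), ... decreasing -> max = 1/8 (n=2).
- Negative terms (odd n): -1/(1+6), -1/(3+6), ... increasing -> min = -1/7 (n=1).
- So sup = 1/8 (attained at n=2); inf = -1/7 (attained at n=1).
Conclusion: sup(S) = 1/8, attained in S.

1/8


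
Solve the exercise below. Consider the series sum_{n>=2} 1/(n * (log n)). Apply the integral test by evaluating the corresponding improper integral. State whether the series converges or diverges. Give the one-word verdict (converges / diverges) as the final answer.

Let f(x) = 1/(x*log(x)). Then f is positive, continuous, and decreasing on [2, infinity), so the integral test applies.
Compute the improper integral int_{2}^infinity f(x) dx:
  antiderivative F(x) = log(log(x)).
  F(x) = log(log(x)) -> infinity as x -> infinity. The integral diverges, so by the integral test, the series diverges.

diverges


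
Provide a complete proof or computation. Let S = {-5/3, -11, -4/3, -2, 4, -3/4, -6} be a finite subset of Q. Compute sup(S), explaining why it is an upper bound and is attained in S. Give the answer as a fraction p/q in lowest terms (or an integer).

S is finite, so sup(S) = max(S).
Sorted decreasing:
4, -3/4, -4/3, -5/3, -2, -6, -11
The extremum is 4.
For every x in S, x <= 4. And 4 is in S, so it is attained.
Therefore sup(S) = 4.

4


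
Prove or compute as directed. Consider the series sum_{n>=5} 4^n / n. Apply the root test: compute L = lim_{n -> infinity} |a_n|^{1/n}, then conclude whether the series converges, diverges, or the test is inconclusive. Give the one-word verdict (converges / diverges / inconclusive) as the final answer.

Let a_n denote the general term. Form |a_n|^(1/n) and simplify:
|a_n|^(1/n) = 4/n^(1/n)
Take the limit as n -> infinity: L = 4.
Since L = 4 > 1, the root test implies divergence.

diverges


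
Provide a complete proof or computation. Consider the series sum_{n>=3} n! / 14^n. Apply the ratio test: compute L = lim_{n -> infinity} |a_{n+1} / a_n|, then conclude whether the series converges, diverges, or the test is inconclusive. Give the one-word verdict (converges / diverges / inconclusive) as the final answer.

Let a_n denote the general term. Form the ratio a_{n+1}/a_n and simplify:
a_{n+1}/a_n = n/14 + 1/14
Take the limit as n -> infinity: L = infinity.
Since L = infinity > 1 (or L = infinity), the ratio test implies the series diverges.

diverges


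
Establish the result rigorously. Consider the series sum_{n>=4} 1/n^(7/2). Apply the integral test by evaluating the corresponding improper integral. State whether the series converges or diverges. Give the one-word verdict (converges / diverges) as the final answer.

Let f(x) = x^(-7/2). Then f is positive, continuous, and decreasing on [4, infinity), so the integral test applies.
Compute the improper integral int_{4}^infinity f(x) dx:
  antiderivative F(x) = -2/(5*x^(5/2)).
  As x -> infinity, F(x) -> 0 (since p = 7/2 > 1).
  So int = F(infinity) - F(4) = 0 - (-1/80) = 1/80.
  Finite, so by the integral test, the series converges.

converges


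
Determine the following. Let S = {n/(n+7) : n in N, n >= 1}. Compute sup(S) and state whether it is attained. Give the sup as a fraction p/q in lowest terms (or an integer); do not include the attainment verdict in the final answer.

Analysis:
- Values: 1/8, 2/9, 3/10, 4/11, ... strictly increasing.
- Minimum is 1/8 (n=1); inf = 1/8 (attained).
- n/(n+7) = 1 - 7/(n+7) -> 1 from below as n -> infinity, and never equals 1.
- So sup = 1 (not attained).
Conclusion: sup(S) = 1, not attained in S.

1


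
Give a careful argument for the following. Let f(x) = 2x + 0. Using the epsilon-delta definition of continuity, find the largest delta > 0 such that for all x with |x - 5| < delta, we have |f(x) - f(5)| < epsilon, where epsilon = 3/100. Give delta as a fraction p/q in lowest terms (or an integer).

We compute f(5) = 2*(5) + 0 = 10.
|f(x) - f(5)| = |2x + 0 - (10)| = |2(x - 5)| = 2|x - 5|.
We need 2|x - 5| < 3/100, i.e. |x - 5| < 3/100 / 2 = 3/200.
So any delta <= 3/200 works. Conversely, if delta > 3/200, then x = 5 + 3/200 satisfies |x - 5| = 3/200 < delta but |f(x) - f(5)| = 2 * 3/200 = 3/100, which is not < 3/100; so no larger delta works.
Hence the largest such delta is 3/200.

3/200


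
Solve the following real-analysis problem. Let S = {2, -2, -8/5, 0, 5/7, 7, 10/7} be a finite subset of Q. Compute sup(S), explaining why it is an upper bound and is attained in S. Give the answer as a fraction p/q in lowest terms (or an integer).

S is finite, so sup(S) = max(S).
Sorted decreasing:
7, 2, 10/7, 5/7, 0, -8/5, -2
The extremum is 7.
For every x in S, x <= 7. And 7 is in S, so it is attained.
Therefore sup(S) = 7.

7


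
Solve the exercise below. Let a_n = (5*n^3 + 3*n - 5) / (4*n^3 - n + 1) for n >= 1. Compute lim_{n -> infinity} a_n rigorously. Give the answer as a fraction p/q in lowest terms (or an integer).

Divide numerator and denominator by n^3, the highest power:
numerator / n^3 = 5 + 3/n^2 - 5/n^3
denominator / n^3 = 4 - 1/n^2 + n^(-3)
As n -> infinity, all terms of the form c/n^k (k >= 1) tend to 0.
So numerator / n^3 -> 5 and denominator / n^3 -> 4.
Therefore lim a_n = 5/4.

5/4


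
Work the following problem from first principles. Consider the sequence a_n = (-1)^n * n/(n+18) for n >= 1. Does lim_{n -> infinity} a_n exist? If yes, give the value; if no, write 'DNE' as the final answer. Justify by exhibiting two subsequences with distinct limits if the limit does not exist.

Examine the behaviour of a_n along subsequences.
a_{2k} = 2k/(2k+18) -> 1. a_{2k+1} = -(2k+1)/(2k+19) -> -1.
Since these two subsequential limits are 1 and -1, distinct, the full sequence cannot converge (a convergent sequence has all subsequences tending to the same limit). So lim a_n does not exist.

DNE


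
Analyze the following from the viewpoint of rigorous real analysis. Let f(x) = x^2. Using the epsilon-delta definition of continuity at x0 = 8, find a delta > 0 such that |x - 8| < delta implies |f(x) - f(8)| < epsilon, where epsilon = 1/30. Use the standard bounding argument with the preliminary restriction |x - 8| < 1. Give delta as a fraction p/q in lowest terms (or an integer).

Factor: |x^2 - (8)^2| = |x - 8| * |x + 8|.
Impose |x - 8| < 1 first. Then |x + 8| = |(x - 8) + 2*(8)| <= |x - 8| + 2*|8| < 1 + 16 = 17.
So |x^2 - (8)^2| < delta * 17.
We need delta * 17 <= 1/30, i.e. delta <= 1/30/17 = 1/510.
Since 1/510 < 1, this is tighter than 1; take delta = 1/510.
So delta = 1/510 works.

1/510


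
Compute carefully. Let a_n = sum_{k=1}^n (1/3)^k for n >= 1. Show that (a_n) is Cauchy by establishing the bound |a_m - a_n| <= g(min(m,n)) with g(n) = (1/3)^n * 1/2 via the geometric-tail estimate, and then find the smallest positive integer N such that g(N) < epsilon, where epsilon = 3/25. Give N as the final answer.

For m > n >= 1: |a_m - a_n| = sum_{k=n+1}^m (1/3)^k < sum_{k=n+1}^infinity (1/3)^k = (1/3)^(n+1) / (1 - 1/3) = (1/3)^n * (1/3) * (3/2) = (1/3)^n * 1/2.
So g(n) = (1/3)^n / 2. Since g(n) -> 0, (a_n) is Cauchy.
Now solve g(N) < 3/25: (1/3)^N / 2 < 3/25 <=> 3^N > 1 / (2 * 3/25) = 25/6.
Check powers of 3: 3^1 = 3 <= 25/6, 3^2 = 9 > 25/6.
So the smallest such N is 2. Check: g(2) = 1/(2 * 9) = 1/18 < 3/25.

2


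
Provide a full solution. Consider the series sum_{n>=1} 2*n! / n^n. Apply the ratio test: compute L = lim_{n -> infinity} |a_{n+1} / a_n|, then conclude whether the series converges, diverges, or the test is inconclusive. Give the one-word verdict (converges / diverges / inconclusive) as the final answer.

Let a_n denote the general term. Form the ratio a_{n+1}/a_n and simplify:
a_{n+1}/a_n = (n/(n + 1))^n
Take the limit as n -> infinity: L = exp(-1).
Since L = exp(-1) < 1, the ratio test implies the series converges.

converges


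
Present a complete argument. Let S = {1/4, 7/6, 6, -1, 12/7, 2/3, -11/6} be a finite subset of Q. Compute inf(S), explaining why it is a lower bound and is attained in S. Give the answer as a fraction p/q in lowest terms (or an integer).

S is finite, so inf(S) = min(S).
Sorted increasing:
-11/6, -1, 1/4, 2/3, 7/6, 12/7, 6
The extremum is -11/6.
For every x in S, x >= -11/6. And -11/6 is in S, so it is attained.
Therefore inf(S) = -11/6.

-11/6


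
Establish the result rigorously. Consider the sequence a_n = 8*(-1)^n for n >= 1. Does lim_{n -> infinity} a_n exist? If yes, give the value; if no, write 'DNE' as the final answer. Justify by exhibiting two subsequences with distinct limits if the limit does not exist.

Examine the behaviour of a_n along subsequences.
Even-n subsequence a_{2k} = 8 -> 8. Odd-n subsequence a_{2k+1} = -8 -> -8.
Since these two subsequential limits are 8 and -8, distinct, the full sequence cannot converge (a convergent sequence has all subsequences tending to the same limit). So lim a_n does not exist.

DNE


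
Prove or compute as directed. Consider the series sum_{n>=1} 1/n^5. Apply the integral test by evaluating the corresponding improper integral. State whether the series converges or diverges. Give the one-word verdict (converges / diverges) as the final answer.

Let f(x) = x^(-5). Then f is positive, continuous, and decreasing on [1, infinity), so the integral test applies.
Compute the improper integral int_{1}^infinity f(x) dx:
  antiderivative F(x) = -1/(4*x^4).
  As x -> infinity, F(x) -> 0 (since p = 5 > 1).
  So int = F(infinity) - F(1) = 0 - (-1/4) = 1/4.
  Finite, so by the integral test, the series converges.

converges


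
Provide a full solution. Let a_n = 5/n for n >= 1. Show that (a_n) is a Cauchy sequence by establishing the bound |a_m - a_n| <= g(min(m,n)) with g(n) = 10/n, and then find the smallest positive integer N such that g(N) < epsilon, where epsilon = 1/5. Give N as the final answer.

For any m, n >= 1, by the triangle inequality:
|a_m - a_n| = |5/m - 5/n| <= 5*1/m + 5*1/n <= 10/min(m,n).
So g(n) = 10/n bounds the Cauchy difference. Since g(n) -> 0, (a_n) is Cauchy.
Now solve g(N) < 1/5: 10/N < 1/5 <=> N > 10 / (1/5) = 50.
The smallest integer strictly greater than 50 is N = 51.
Check: g(51) = 10/51 = 10/51 < 1/5; g(50) = 1/5 >= 1/5. So N = 51.

51


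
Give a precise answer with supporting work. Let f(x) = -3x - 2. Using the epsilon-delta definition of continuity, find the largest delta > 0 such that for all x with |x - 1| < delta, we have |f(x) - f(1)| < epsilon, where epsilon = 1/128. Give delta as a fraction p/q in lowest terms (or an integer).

We compute f(1) = -3*(1) - 2 = -5.
|f(x) - f(1)| = |-3x - 2 - (-5)| = |-3(x - 1)| = 3|x - 1|.
We need 3|x - 1| < 1/128, i.e. |x - 1| < 1/128 / 3 = 1/384.
So any delta <= 1/384 works. Conversely, if delta > 1/384, then x = 1 + 1/384 satisfies |x - 1| = 1/384 < delta but |f(x) - f(1)| = 3 * 1/384 = 1/128, which is not < 1/128; so no larger delta works.
Hence the largest such delta is 1/384.

1/384


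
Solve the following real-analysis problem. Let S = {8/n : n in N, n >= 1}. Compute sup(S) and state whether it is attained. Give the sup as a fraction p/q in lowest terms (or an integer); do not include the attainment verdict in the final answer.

Analysis:
- Values: 8, 4, 8/3, 2, ... strictly decreasing.
- The maximum is 8 (n=1); sup = 8 (attained).
- The set is bounded below by 0; 8/n -> 0 so 0 is the greatest lower bound.
- 0 is not in the set, so inf = 0 is not attained.
Conclusion: sup(S) = 8, attained in S.

8


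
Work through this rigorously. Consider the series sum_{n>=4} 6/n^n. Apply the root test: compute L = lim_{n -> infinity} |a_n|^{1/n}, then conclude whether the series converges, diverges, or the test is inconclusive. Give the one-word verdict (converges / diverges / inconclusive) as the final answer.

Let a_n denote the general term. Form |a_n|^(1/n) and simplify:
|a_n|^(1/n) = 6^(1/n)/n
Take the limit as n -> infinity: L = 0.
Since L = 0 < 1, the root test implies convergence.

converges


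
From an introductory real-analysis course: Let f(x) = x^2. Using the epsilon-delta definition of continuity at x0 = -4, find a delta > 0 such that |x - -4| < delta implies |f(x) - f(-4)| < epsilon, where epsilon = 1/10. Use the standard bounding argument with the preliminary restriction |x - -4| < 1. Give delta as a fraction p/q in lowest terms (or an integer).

Factor: |x^2 - (-4)^2| = |x - -4| * |x + -4|.
Impose |x - -4| < 1 first. Then |x + -4| = |(x - -4) + 2*(-4)| <= |x - -4| + 2*|-4| < 1 + 8 = 9.
So |x^2 - (-4)^2| < delta * 9.
We need delta * 9 <= 1/10, i.e. delta <= 1/10/9 = 1/90.
Since 1/90 < 1, this is tighter than 1; take delta = 1/90.
So delta = 1/90 works.

1/90


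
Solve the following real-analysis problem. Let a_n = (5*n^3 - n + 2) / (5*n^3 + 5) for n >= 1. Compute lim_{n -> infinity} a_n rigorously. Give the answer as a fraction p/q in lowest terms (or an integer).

Divide numerator and denominator by n^3, the highest power:
numerator / n^3 = 5 - 1/n^2 + 2/n^3
denominator / n^3 = 5 + 5/n^3
As n -> infinity, all terms of the form c/n^k (k >= 1) tend to 0.
So numerator / n^3 -> 5 and denominator / n^3 -> 5.
Therefore lim a_n = 1.

1


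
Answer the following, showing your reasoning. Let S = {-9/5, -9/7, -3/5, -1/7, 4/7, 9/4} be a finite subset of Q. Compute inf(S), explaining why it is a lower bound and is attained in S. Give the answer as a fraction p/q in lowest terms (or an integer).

S is finite, so inf(S) = min(S).
Sorted increasing:
-9/5, -9/7, -3/5, -1/7, 4/7, 9/4
The extremum is -9/5.
For every x in S, x >= -9/5. And -9/5 is in S, so it is attained.
Therefore inf(S) = -9/5.

-9/5


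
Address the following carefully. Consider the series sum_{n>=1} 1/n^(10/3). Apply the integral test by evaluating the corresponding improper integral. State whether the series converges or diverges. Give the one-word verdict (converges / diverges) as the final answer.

Let f(x) = x^(-10/3). Then f is positive, continuous, and decreasing on [1, infinity), so the integral test applies.
Compute the improper integral int_{1}^infinity f(x) dx:
  antiderivative F(x) = -3/(7*x^(7/3)).
  As x -> infinity, F(x) -> 0 (since p = 10/3 > 1).
  So int = F(infinity) - F(1) = 0 - (-3/7) = 3/7.
  Finite, so by the integral test, the series converges.

converges


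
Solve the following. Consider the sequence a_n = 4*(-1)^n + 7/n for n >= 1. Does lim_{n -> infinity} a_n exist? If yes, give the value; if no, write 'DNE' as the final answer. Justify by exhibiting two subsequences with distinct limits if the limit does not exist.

Examine the behaviour of a_n along subsequences.
a_{2k} = 4 + 7/(2k) -> 4. a_{2k+1} = -4 + 7/(2k+1) -> -4.
Since these two subsequential limits are 4 and -4, distinct, the full sequence cannot converge (a convergent sequence has all subsequences tending to the same limit). So lim a_n does not exist.

DNE


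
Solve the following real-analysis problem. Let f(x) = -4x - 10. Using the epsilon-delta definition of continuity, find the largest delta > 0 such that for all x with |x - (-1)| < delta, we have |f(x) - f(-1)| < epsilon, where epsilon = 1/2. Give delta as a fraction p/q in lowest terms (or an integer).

We compute f(-1) = -4*(-1) - 10 = -6.
|f(x) - f(-1)| = |-4x - 10 - (-6)| = |-4(x - (-1))| = 4|x - (-1)|.
We need 4|x - (-1)| < 1/2, i.e. |x - (-1)| < 1/2 / 4 = 1/8.
So any delta <= 1/8 works. Conversely, if delta > 1/8, then x = -1 + 1/8 satisfies |x - (-1)| = 1/8 < delta but |f(x) - f(-1)| = 4 * 1/8 = 1/2, which is not < 1/2; so no larger delta works.
Hence the largest such delta is 1/8.

1/8


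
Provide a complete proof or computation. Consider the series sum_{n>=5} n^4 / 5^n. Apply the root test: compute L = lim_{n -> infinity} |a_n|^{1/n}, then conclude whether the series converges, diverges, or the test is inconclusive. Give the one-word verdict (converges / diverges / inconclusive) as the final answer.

Let a_n denote the general term. Form |a_n|^(1/n) and simplify:
|a_n|^(1/n) = n^(4/n)/5
Take the limit as n -> infinity: L = 1/5.
Since L = 1/5 < 1, the root test implies convergence.

converges


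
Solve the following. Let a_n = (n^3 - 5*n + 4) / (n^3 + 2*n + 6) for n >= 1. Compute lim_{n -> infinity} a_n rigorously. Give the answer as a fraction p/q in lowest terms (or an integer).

Divide numerator and denominator by n^3, the highest power:
numerator / n^3 = 1 - 5/n^2 + 4/n^3
denominator / n^3 = 1 + 2/n^2 + 6/n^3
As n -> infinity, all terms of the form c/n^k (k >= 1) tend to 0.
So numerator / n^3 -> 1 and denominator / n^3 -> 1.
Therefore lim a_n = 1.

1


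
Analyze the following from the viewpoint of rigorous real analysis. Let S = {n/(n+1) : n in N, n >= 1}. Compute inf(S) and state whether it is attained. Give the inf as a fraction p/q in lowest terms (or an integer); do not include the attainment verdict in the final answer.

Analysis:
- Values: 1/2, 2/3, 3/4, 4/5, ... strictly increasing.
- Minimum is 1/2 (n=1); inf = 1/2 (attained).
- n/(n+1) = 1 - 1/(n+1) -> 1 from below as n -> infinity, and never equals 1.
- So sup = 1 (not attained).
Conclusion: inf(S) = 1/2, attained in S.

1/2


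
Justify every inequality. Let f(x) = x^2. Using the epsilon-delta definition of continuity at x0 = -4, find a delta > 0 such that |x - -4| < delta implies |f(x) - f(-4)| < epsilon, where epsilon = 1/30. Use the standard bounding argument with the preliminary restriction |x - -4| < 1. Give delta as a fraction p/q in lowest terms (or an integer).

Factor: |x^2 - (-4)^2| = |x - -4| * |x + -4|.
Impose |x - -4| < 1 first. Then |x + -4| = |(x - -4) + 2*(-4)| <= |x - -4| + 2*|-4| < 1 + 8 = 9.
So |x^2 - (-4)^2| < delta * 9.
We need delta * 9 <= 1/30, i.e. delta <= 1/30/9 = 1/270.
Since 1/270 < 1, this is tighter than 1; take delta = 1/270.
So delta = 1/270 works.

1/270


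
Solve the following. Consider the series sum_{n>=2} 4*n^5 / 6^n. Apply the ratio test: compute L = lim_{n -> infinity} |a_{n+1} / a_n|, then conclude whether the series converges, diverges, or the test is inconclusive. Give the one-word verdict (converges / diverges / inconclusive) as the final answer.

Let a_n denote the general term. Form the ratio a_{n+1}/a_n and simplify:
a_{n+1}/a_n = (n + 1)^5/(6*n^5)
Take the limit as n -> infinity: L = 1/6.
Since L = 1/6 < 1, the ratio test implies the series converges.

converges


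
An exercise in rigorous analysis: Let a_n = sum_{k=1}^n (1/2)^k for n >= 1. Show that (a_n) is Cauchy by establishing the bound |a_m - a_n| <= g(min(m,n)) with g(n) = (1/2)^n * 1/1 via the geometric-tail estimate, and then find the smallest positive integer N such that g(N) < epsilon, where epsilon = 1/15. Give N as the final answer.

For m > n >= 1: |a_m - a_n| = sum_{k=n+1}^m (1/2)^k < sum_{k=n+1}^infinity (1/2)^k = (1/2)^(n+1) / (1 - 1/2) = (1/2)^n * (1/2) * (2/1) = (1/2)^n * 1/1.
So g(n) = (1/2)^n / 1. Since g(n) -> 0, (a_n) is Cauchy.
Now solve g(N) < 1/15: (1/2)^N / 1 < 1/15 <=> 2^N > 1 / (1 * 1/15) = 15.
Check powers of 2: 2^3 = 8 <= 15, 2^4 = 16 > 15.
So the smallest such N is 4. Check: g(4) = 1/(1 * 16) = 1/16 < 1/15.

4


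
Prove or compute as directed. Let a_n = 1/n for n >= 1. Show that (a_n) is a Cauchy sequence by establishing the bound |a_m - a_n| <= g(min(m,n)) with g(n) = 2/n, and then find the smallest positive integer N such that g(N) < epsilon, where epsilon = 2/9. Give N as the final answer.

For any m, n >= 1, by the triangle inequality:
|a_m - a_n| = |1/m - 1/n| <= 1/m + 1/n <= 2/min(m,n).
So g(n) = 2/n bounds the Cauchy difference. Since g(n) -> 0, (a_n) is Cauchy.
Now solve g(N) < 2/9: 2/N < 2/9 <=> N > 2 / (2/9) = 9.
The smallest integer strictly greater than 9 is N = 10.
Check: g(10) = 2/10 = 1/5 < 2/9; g(9) = 2/9 >= 2/9. So N = 10.

10


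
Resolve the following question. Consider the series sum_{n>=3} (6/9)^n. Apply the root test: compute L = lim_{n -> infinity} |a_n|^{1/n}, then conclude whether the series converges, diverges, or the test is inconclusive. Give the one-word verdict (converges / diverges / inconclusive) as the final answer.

Let a_n denote the general term. Form |a_n|^(1/n) and simplify:
|a_n|^(1/n) = 2/3
Take the limit as n -> infinity: L = 2/3.
Since L = 2/3 < 1, the root test implies convergence.

converges


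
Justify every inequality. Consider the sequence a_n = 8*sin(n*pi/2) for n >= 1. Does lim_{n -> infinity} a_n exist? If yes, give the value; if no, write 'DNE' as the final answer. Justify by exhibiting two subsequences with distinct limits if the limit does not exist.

Examine the behaviour of a_n along subsequences.
a_{4k+1} = 8*sin(pi/2 + 2k*pi) = 8 -> 8. a_{4k+3} = 8*sin(3pi/2 + 2k*pi) = -8 -> -8.
Since these two subsequential limits are 8 and -8, distinct, the full sequence cannot converge (a convergent sequence has all subsequences tending to the same limit). So lim a_n does not exist.

DNE


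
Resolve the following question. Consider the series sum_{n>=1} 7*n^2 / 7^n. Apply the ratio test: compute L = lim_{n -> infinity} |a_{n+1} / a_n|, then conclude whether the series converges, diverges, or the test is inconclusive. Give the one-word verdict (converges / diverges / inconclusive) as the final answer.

Let a_n denote the general term. Form the ratio a_{n+1}/a_n and simplify:
a_{n+1}/a_n = (n + 1)^2/(7*n^2)
Take the limit as n -> infinity: L = 1/7.
Since L = 1/7 < 1, the ratio test implies the series converges.

converges


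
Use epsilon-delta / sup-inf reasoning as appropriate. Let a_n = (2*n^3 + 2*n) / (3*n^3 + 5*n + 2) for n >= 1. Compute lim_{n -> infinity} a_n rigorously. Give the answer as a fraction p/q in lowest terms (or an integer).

Divide numerator and denominator by n^3, the highest power:
numerator / n^3 = 2 + 2/n^2
denominator / n^3 = 3 + 5/n^2 + 2/n^3
As n -> infinity, all terms of the form c/n^k (k >= 1) tend to 0.
So numerator / n^3 -> 2 and denominator / n^3 -> 3.
Therefore lim a_n = 2/3.

2/3


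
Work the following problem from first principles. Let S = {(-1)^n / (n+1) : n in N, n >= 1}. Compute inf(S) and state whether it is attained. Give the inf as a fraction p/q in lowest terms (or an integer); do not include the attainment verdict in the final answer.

Analysis:
- Values: -1/2, 1/3, -1/4, 1/5, -1/6, ...
- Positive terms (even n): 1/(2+1), 1/(4+1), ... decreasing -> max = 1/3 (n=2).
- Negative terms (odd n): -1/(1+1), -1/(3+1), ... increasing -> min = -1/2 (n=1).
- So sup = 1/3 (attained at n=2); inf = -1/2 (attained at n=1).
Conclusion: inf(S) = -1/2, attained in S.

-1/2


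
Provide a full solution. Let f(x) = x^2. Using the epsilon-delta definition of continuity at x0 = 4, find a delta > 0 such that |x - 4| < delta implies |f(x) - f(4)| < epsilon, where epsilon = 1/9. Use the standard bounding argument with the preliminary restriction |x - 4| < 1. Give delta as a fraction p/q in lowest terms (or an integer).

Factor: |x^2 - (4)^2| = |x - 4| * |x + 4|.
Impose |x - 4| < 1 first. Then |x + 4| = |(x - 4) + 2*(4)| <= |x - 4| + 2*|4| < 1 + 8 = 9.
So |x^2 - (4)^2| < delta * 9.
We need delta * 9 <= 1/9, i.e. delta <= 1/9/9 = 1/81.
Since 1/81 < 1, this is tighter than 1; take delta = 1/81.
So delta = 1/81 works.

1/81


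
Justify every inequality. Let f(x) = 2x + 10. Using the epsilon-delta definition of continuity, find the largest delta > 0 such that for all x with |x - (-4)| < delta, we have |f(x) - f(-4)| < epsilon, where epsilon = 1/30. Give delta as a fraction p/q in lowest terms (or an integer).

We compute f(-4) = 2*(-4) + 10 = 2.
|f(x) - f(-4)| = |2x + 10 - (2)| = |2(x - (-4))| = 2|x - (-4)|.
We need 2|x - (-4)| < 1/30, i.e. |x - (-4)| < 1/30 / 2 = 1/60.
So any delta <= 1/60 works. Conversely, if delta > 1/60, then x = -4 + 1/60 satisfies |x - (-4)| = 1/60 < delta but |f(x) - f(-4)| = 2 * 1/60 = 1/30, which is not < 1/30; so no larger delta works.
Hence the largest such delta is 1/60.

1/60
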